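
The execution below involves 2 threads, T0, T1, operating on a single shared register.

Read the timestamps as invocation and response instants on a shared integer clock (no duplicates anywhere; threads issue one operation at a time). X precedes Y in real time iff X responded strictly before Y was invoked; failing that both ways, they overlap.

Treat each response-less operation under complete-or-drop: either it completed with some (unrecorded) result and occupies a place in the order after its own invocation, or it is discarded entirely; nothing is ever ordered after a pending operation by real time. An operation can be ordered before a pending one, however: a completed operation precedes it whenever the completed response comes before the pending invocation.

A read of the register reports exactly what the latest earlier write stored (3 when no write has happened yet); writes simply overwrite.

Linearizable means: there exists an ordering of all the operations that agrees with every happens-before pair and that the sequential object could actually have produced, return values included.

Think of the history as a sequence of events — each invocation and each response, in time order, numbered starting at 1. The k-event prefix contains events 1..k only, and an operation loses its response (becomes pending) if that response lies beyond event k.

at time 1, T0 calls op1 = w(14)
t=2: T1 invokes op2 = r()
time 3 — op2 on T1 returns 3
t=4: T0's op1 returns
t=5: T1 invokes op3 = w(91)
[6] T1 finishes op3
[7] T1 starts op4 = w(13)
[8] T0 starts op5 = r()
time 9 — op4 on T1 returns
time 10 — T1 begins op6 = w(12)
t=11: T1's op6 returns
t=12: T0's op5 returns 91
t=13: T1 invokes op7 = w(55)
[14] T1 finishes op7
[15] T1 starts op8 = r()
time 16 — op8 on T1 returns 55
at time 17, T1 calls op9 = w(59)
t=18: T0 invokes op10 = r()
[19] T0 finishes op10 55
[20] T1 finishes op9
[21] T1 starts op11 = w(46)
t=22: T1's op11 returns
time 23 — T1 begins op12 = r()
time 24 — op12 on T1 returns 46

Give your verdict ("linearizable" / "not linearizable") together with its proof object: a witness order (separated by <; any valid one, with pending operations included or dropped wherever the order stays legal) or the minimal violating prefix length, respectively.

linearizable — witness: op2 < op1 < op3 < op5 < op4 < op6 < op7 < op8 < op10 < op9 < op11 < op12

after step 1 (op2 r() → 3): value 3
after step 2 (op1 w(14)): value 14
after step 3 (op3 w(91)): value 91
after step 4 (op5 r() → 91): value 91
after step 5 (op4 w(13)): value 13
after step 6 (op6 w(12)): value 12
after step 7 (op7 w(55)): value 55
after step 8 (op8 r() → 55): value 55
after step 9 (op10 r() → 55): value 55
after step 10 (op9 w(59)): value 59
after step 11 (op11 w(46)): value 46
after step 12 (op12 r() → 46): value 46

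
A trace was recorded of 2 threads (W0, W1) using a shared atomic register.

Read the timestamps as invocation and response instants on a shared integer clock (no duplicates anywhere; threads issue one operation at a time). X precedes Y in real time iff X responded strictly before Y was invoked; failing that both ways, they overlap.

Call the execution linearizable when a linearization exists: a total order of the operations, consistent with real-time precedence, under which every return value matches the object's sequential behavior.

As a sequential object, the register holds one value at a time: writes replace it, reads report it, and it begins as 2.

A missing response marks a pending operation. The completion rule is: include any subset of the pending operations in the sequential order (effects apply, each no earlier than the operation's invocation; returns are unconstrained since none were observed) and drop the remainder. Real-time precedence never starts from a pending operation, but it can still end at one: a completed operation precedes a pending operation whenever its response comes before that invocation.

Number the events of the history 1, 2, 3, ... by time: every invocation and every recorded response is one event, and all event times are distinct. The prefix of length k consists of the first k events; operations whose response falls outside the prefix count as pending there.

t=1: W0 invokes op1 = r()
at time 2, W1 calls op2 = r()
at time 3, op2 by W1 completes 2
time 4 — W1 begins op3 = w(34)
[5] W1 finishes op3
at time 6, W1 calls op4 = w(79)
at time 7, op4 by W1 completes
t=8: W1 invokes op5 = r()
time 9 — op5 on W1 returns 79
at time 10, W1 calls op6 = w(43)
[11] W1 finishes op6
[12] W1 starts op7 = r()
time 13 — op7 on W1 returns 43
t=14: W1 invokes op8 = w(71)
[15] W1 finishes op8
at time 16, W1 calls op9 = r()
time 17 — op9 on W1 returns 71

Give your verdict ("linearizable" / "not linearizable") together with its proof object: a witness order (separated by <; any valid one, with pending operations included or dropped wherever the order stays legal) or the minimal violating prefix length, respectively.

linearizable — witness: op1 < op2 < op3 < op4 < op5 < op6 < op7 < op8 < op9

step 1: op1 r() (pending, included) — value 2
step 2: op2 r() → 2 — value 2
step 3: op3 w(34) — value 34
step 4: op4 w(79) — value 79
step 5: op5 r() → 79 — value 79
step 6: op6 w(43) — value 43
step 7: op7 r() → 43 — value 43
step 8: op8 w(71) — value 71
step 9: op9 r() → 71 — value 71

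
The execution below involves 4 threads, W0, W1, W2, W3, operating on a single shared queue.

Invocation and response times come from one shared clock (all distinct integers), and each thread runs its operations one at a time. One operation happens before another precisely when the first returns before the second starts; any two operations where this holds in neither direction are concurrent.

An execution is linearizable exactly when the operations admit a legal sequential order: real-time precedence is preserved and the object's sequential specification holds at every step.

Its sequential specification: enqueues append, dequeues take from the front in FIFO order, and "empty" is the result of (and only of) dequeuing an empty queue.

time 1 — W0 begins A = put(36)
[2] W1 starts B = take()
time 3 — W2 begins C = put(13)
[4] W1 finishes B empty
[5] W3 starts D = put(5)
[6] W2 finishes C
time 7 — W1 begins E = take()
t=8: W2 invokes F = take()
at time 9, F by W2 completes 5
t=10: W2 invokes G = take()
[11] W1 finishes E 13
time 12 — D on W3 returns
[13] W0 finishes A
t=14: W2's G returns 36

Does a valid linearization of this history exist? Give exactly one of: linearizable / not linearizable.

linearizable

witness order: B, C, D, A, E, F, G
1. B take() → empty, leaving queue <>
2. C put(13), leaving queue <13>
3. D put(5), leaving queue <13,5>
4. A put(36), leaving queue <13,5,36>
5. E take() → 13, leaving queue <5,36>
6. F take() → 5, leaving queue <36>
7. G take() → 36, leaving queue <>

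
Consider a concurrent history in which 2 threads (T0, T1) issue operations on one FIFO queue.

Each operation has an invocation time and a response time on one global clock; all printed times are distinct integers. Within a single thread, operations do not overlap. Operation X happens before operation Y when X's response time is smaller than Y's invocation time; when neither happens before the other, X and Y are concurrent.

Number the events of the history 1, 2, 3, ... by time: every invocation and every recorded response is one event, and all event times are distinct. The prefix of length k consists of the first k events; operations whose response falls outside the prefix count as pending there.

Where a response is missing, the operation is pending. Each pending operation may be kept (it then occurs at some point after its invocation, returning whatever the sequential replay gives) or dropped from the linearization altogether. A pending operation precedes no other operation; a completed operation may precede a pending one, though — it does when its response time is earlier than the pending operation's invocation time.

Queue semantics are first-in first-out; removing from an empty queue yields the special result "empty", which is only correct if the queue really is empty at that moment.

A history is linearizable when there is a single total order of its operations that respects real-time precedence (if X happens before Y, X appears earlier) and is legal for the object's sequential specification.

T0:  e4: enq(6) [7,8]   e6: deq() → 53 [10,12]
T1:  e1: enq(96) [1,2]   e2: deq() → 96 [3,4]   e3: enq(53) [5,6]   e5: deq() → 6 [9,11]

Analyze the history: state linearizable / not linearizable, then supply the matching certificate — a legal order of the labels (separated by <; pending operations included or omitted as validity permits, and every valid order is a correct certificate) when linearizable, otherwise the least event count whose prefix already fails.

after step 1 (e1 enq(96)): queue <96>
after step 2 (e2 deq() → 96): queue <>
after step 3 (e3 enq(53)): queue <53>
after step 4 (e4 enq(6)): queue <53,6>
after step 5 (e6 deq() → 53): queue <6>
after step 6 (e5 deq() → 6): queue <>

linearizable — witness: e1 < e2 < e3 < e4 < e6 < e5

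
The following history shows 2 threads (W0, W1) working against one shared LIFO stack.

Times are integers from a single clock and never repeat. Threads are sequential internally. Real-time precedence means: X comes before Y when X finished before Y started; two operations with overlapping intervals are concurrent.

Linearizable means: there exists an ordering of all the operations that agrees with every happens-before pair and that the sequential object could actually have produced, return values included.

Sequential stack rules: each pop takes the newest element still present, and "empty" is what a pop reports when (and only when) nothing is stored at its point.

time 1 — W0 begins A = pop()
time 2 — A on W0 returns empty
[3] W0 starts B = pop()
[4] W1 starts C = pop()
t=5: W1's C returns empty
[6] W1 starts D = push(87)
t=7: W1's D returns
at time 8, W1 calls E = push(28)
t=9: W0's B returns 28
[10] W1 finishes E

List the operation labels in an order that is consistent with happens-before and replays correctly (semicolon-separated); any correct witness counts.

A; C; D; E; B

step 1: A pop() → empty — stack <>
step 2: C pop() → empty — stack <>
step 3: D push(87) — stack <87>
step 4: E push(28) — stack <87,28>
step 5: B pop() → 28 — stack <87>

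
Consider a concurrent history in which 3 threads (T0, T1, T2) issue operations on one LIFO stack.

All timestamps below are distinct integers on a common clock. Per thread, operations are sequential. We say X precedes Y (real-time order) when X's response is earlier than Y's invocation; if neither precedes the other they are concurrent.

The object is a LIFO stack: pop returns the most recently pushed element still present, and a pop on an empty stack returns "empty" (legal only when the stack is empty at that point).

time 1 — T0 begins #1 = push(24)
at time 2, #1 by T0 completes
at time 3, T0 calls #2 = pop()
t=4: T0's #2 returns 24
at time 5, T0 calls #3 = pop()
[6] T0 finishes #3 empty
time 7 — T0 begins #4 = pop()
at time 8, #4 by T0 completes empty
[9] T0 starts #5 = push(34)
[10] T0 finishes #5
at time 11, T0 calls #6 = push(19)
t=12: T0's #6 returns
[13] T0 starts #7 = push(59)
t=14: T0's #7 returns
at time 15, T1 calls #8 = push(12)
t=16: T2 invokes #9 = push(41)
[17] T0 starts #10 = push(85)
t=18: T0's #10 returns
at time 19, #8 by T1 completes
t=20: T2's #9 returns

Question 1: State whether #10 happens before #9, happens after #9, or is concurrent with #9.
concurrent

#10 spans [17,18], #9 spans [16,20]
the intervals overlap in both directions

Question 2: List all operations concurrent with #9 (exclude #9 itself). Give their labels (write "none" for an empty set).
#10, #8

concurrent with #9 ([16,20]): every op whose interval crosses 16..20
#1 [1,2]: before
#2 [3,4]: before
#3 [5,6]: before
#4 [7,8]: before
#5 [9,10]: before
#6 [11,12]: before
#7 [13,14]: before
#8 [15,19]: concurrent
#10 [17,18]: concurrent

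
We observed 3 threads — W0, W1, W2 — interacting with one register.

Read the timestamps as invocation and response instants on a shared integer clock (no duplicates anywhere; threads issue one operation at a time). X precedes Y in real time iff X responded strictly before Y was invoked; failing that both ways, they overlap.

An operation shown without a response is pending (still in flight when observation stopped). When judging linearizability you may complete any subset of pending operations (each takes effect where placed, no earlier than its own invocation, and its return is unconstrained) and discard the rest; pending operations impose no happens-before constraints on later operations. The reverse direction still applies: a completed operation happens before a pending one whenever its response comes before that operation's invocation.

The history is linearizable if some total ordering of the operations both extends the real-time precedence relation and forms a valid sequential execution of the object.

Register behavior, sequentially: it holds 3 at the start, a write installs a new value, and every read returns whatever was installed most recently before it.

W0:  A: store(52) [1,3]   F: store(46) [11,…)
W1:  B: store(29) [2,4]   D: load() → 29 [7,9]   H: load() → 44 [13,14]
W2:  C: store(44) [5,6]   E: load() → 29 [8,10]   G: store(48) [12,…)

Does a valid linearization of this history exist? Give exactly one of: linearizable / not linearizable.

cut after 8 events: linearizable; cut after 9 events (D responds, time 9): not linearizable
checked exhaustively: 2 real-time-consistent orders of 4 completed operations, zero legal register replays
including or dropping the 1 pending operation (E) in any combination fails
e.g. A, B, C, D (pending dropped): illegal at step 4, since D load() → 29 cannot apply there
e.g. B, A, C, D (pending dropped): illegal at step 4, since D load() → 29 cannot apply there

not linearizable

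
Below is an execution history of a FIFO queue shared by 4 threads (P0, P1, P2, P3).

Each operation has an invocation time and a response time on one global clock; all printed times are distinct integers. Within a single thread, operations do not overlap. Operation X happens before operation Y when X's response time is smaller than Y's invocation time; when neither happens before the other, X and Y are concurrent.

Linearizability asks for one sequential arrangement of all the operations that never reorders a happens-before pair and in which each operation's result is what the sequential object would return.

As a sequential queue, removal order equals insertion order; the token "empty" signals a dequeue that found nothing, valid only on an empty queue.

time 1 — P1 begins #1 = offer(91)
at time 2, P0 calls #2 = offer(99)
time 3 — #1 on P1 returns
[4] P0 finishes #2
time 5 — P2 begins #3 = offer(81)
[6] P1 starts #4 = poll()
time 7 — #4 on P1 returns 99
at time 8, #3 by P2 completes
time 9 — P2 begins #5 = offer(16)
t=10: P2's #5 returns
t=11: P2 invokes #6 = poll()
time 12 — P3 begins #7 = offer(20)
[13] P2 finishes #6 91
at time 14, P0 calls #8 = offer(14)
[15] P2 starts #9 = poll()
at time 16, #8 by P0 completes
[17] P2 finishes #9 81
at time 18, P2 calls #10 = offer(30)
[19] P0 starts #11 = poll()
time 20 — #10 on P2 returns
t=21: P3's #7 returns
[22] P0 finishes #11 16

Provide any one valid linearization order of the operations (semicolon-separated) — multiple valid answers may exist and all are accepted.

after step 1 (#2 offer(99)): queue <99>
after step 2 (#1 offer(91)): queue <99,91>
after step 3 (#3 offer(81)): queue <99,91,81>
after step 4 (#4 poll() → 99): queue <91,81>
after step 5 (#5 offer(16)): queue <91,81,16>
after step 6 (#6 poll() → 91): queue <81,16>
after step 7 (#7 offer(20)): queue <81,16,20>
after step 8 (#8 offer(14)): queue <81,16,20,14>
after step 9 (#9 poll() → 81): queue <16,20,14>
after step 10 (#10 offer(30)): queue <16,20,14,30>
after step 11 (#11 poll() → 16): queue <20,14,30>

#2; #1; #3; #4; #5; #6; #7; #8; #9; #10; #11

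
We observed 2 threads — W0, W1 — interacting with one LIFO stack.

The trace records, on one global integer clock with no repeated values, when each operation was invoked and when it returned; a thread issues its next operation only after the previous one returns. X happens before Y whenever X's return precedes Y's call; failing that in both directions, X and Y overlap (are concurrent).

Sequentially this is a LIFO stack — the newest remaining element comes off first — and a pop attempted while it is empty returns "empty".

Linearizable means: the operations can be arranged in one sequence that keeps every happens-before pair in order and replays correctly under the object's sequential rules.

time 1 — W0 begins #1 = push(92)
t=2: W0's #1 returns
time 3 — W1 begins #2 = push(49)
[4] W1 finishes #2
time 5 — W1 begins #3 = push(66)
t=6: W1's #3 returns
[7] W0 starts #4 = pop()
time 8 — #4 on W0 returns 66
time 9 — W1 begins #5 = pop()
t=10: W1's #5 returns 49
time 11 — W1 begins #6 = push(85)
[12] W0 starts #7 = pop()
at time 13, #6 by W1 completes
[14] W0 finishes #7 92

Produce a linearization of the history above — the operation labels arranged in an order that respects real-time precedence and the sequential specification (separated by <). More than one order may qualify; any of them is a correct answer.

#1 < #2 < #3 < #4 < #5 < #7 < #6

1. #1 push(92), leaving stack <92>
2. #2 push(49), leaving stack <92,49>
3. #3 push(66), leaving stack <92,49,66>
4. #4 pop() → 66, leaving stack <92,49>
5. #5 pop() → 49, leaving stack <92>
6. #7 pop() → 92, leaving stack <>
7. #6 push(85), leaving stack <85>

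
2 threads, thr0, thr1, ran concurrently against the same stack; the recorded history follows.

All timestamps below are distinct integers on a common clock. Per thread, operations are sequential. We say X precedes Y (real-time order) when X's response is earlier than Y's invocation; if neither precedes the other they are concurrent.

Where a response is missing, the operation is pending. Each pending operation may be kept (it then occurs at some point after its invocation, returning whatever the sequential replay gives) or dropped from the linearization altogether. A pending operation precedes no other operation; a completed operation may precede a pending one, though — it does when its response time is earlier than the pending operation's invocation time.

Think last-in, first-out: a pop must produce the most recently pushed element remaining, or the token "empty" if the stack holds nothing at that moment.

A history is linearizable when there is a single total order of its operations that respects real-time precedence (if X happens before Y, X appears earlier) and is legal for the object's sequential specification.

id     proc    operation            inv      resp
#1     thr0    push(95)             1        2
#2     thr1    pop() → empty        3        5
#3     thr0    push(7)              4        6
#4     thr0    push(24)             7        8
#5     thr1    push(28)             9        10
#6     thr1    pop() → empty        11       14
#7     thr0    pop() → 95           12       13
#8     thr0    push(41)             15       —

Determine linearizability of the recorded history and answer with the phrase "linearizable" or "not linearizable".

not linearizable

prefix check: 1..4 passes, 1..5 fails once #2's time-5 response joins
exhaustive check: the 2 completed stack ops admit one real-time order; illegal
no completion choice of the 1 pending operation (#3) rescues it — every subset was tried
sample order #1, #2 (pending dropped) stalls at step 2 — #2 pop() → empty has no legal effect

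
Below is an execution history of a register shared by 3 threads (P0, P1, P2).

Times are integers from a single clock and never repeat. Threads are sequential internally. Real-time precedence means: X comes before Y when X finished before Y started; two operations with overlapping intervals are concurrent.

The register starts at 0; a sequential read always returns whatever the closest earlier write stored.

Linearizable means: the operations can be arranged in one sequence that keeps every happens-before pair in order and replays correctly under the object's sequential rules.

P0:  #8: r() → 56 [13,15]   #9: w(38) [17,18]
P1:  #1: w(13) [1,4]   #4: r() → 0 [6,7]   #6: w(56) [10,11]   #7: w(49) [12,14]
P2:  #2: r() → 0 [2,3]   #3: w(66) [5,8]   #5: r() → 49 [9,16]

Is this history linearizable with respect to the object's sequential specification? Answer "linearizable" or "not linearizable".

not linearizable

the violation lands at event 7, #4's response at time 7: events 1..6 linearize, events 1..7 do not
real-time-consistent orders of the 3 completed operations: 2 — all fail the register replay
every completion of the 1 pending operation (#3) was checked; none linearizes
sample order #1, #2, #4 (pending dropped) stalls at step 2 — #2 r() → 0 has no legal effect
sample order #2, #1, #4 (pending dropped) stalls at step 3 — #4 r() → 0 has no legal effect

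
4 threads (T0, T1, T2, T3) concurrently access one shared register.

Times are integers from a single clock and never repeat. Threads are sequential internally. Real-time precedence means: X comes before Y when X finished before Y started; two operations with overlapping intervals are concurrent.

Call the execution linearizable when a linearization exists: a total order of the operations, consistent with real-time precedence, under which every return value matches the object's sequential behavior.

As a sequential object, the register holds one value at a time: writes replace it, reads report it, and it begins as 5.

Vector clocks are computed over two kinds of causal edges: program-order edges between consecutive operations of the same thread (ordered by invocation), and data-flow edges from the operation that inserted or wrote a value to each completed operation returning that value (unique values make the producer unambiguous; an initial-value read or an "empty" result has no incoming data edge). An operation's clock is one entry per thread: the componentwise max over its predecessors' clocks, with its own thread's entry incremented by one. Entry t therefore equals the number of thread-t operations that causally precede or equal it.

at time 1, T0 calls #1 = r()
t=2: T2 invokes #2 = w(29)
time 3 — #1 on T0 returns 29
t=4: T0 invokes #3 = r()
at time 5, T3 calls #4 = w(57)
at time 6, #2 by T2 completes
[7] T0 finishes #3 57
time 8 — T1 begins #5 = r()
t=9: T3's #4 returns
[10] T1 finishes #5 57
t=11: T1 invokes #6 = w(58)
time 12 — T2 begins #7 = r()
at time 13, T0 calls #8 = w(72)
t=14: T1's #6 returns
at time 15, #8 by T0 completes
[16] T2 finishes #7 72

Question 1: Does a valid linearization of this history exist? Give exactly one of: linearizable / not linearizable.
a witness: #2, #1, #4, #3, #5, #6, #8, #7
1. #2 w(29), leaving value 29
2. #1 r() → 29, leaving value 29
3. #4 w(57), leaving value 57
4. #3 r() → 57, leaving value 57
5. #5 r() → 57, leaving value 57
6. #6 w(58), leaving value 58
7. #8 w(72), leaving value 72
8. #7 r() → 72, leaving value 72

linearizable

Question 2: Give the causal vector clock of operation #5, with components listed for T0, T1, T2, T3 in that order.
Answer: (0, 1, 0, 1)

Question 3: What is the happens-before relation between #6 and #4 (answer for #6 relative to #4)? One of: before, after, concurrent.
Answer: after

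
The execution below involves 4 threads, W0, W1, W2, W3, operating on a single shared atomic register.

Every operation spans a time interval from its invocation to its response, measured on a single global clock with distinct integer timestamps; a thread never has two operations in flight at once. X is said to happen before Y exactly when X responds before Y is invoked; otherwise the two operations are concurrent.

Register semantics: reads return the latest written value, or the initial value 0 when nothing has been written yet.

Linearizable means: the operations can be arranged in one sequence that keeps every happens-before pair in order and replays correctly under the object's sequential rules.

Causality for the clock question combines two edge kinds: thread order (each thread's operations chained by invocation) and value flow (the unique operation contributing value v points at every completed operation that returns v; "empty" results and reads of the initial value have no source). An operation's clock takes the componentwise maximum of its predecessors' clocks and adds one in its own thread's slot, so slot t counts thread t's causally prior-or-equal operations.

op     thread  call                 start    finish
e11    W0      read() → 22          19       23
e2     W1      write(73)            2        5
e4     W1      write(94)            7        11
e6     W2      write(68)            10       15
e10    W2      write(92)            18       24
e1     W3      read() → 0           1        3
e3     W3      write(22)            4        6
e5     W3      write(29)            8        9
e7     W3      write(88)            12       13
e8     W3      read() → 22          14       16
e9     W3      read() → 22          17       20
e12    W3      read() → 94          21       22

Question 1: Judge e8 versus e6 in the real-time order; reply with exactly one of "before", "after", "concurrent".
Answer: concurrent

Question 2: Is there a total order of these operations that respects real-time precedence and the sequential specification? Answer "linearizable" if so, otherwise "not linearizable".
cut after 15 events: linearizable; cut after 16 events (e8 responds, time 16): not linearizable
the 8 completed operations admit 21 real-time orders; each fails the atomic register replay
take e1, e2, e3, e4, e5, e6, e7, e8: step 8 already fails, because e8 read() → 22 cannot occur there
take e1, e2, e3, e4, e5, e7, e6, e8: step 8 already fails, because e8 read() → 22 cannot occur there

not linearizable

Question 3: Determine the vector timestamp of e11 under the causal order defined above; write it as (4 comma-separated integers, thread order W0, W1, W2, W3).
Answer: (1, 0, 0, 2)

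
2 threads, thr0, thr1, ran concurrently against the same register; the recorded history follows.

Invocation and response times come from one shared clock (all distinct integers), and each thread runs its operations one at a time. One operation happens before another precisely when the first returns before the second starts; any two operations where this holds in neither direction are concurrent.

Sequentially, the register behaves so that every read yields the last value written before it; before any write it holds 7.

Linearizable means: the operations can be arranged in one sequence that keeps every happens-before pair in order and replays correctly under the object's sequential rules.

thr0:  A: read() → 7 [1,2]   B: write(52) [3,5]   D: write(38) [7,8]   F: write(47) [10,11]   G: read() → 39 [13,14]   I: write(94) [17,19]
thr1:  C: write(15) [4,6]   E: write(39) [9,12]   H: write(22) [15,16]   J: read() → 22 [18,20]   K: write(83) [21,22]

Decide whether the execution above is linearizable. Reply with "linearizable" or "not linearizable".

one valid linearization: A, B, C, D, F, E, G, H, J, I, K
step 1: A read() → 7 — value 7
step 2: B write(52) — value 52
step 3: C write(15) — value 15
step 4: D write(38) — value 38
step 5: F write(47) — value 47
step 6: E write(39) — value 39
step 7: G read() → 39 — value 39
step 8: H write(22) — value 22
step 9: J read() → 22 — value 22
step 10: I write(94) — value 94
step 11: K write(83) — value 83

linearizable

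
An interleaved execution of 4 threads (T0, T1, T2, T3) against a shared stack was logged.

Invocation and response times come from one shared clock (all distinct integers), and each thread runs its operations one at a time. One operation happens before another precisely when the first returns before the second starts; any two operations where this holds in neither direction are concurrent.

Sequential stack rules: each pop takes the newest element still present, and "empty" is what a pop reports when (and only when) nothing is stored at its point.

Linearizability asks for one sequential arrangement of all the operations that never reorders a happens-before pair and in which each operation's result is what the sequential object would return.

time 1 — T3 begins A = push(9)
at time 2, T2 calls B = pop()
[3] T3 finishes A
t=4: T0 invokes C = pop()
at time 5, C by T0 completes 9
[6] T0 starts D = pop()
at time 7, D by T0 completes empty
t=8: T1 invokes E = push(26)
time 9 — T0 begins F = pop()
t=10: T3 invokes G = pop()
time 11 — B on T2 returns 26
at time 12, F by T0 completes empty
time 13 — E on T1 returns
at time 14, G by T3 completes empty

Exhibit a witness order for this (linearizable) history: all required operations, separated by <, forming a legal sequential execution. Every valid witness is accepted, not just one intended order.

after step 1 (A push(9)): stack <9>
after step 2 (C pop() → 9): stack <>
after step 3 (D pop() → empty): stack <>
after step 4 (E push(26)): stack <26>
after step 5 (B pop() → 26): stack <>
after step 6 (F pop() → empty): stack <>
after step 7 (G pop() → empty): stack <>

A < C < D < E < B < F < G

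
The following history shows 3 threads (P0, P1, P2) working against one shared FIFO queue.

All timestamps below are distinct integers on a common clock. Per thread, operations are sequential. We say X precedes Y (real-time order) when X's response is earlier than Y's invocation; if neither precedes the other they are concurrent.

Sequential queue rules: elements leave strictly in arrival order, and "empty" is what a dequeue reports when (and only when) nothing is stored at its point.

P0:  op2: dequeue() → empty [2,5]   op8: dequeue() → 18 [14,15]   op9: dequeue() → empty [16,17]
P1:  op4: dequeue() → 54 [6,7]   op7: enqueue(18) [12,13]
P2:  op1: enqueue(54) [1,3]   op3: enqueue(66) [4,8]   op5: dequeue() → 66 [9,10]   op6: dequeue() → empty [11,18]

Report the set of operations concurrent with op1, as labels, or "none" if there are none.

op2

op1 runs from 1 to 3; window-overlapping ops are concurrent
op2 [2,5]: concurrent
op3 [4,8]: after
op4 [6,7]: after
op5 [9,10]: after
op6 [11,18]: after
op7 [12,13]: after
op8 [14,15]: after
op9 [16,17]: after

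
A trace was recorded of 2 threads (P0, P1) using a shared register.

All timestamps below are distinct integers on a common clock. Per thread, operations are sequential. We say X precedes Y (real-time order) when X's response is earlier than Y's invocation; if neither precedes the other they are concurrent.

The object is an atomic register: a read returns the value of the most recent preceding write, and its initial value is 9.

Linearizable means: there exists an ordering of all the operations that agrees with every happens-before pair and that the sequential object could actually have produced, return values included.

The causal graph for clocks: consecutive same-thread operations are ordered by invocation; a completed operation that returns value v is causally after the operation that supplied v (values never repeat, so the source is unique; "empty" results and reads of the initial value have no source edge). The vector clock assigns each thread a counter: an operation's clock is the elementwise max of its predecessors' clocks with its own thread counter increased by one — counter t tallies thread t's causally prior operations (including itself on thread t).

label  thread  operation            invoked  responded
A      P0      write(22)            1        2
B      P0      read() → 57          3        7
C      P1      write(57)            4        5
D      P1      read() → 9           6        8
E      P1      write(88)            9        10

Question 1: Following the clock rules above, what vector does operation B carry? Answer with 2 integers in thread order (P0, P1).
Answer: (2, 1)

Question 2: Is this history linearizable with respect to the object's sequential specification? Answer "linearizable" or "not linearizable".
events 1..7 are fine; event 8 — the response of D at time 8 — makes the prefix non-linearizable
every one of the 3 real-time-consistent orders over 4 completed register ops fails the sequential spec
take A, B, C, D: step 2 already fails, because B read() → 57 cannot occur there
take A, C, B, D: step 4 already fails, because D read() → 9 cannot occur there

not linearizable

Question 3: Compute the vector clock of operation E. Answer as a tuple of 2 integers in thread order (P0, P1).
Answer: (0, 3)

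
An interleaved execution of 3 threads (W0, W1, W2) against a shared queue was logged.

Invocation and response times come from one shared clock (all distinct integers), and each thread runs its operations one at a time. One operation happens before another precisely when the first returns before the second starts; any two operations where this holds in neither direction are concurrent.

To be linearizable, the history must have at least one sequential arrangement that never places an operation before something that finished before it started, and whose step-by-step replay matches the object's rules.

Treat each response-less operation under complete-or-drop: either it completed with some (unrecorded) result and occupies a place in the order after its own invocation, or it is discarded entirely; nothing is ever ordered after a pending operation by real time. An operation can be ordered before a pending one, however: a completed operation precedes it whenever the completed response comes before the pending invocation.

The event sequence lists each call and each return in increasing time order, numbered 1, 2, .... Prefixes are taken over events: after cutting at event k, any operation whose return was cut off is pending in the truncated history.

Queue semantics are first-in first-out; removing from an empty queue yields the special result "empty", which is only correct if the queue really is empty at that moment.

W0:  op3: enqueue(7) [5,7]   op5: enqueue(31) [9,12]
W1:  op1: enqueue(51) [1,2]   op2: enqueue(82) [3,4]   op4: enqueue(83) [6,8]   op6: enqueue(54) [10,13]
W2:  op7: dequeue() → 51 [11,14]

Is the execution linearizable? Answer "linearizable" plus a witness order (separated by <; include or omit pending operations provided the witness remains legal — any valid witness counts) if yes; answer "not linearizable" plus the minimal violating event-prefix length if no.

linearizable — witness: op1 < op2 < op3 < op4 < op5 < op6 < op7

step 1: op1 enqueue(51) — queue <51>
step 2: op2 enqueue(82) — queue <51,82>
step 3: op3 enqueue(7) — queue <51,82,7>
step 4: op4 enqueue(83) — queue <51,82,7,83>
step 5: op5 enqueue(31) — queue <51,82,7,83,31>
step 6: op6 enqueue(54) — queue <51,82,7,83,31,54>
step 7: op7 dequeue() → 51 — queue <82,7,83,31,54>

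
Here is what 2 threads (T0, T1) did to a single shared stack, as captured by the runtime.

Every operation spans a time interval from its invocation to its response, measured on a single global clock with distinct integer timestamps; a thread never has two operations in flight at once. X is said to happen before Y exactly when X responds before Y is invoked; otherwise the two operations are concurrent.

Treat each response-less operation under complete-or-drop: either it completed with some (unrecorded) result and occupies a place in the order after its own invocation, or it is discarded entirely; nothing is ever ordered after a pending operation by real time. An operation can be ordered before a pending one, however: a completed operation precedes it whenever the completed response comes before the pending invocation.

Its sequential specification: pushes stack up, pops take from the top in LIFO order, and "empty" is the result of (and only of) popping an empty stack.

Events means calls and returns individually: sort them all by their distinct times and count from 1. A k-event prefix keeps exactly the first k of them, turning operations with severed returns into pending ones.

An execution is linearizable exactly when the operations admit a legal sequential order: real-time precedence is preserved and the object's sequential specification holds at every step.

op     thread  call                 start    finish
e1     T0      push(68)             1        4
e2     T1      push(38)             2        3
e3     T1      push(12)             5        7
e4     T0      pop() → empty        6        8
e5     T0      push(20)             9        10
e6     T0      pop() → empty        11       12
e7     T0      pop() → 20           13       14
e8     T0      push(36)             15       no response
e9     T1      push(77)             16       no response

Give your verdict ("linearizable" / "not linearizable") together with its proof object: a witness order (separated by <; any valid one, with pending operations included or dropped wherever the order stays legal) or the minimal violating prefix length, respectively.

through event 7 a valid linearization exists; event 8 (e4 responding at time 8) ends that
real-time-consistent orders of the 4 completed operations: 4 — all fail the stack replay
e.g. e1, e2, e3, e4: illegal at step 4, since e4 pop() → empty cannot apply there
e.g. e1, e2, e4, e3: illegal at step 3, since e4 pop() → empty cannot apply there

not linearizable — minimal violating prefix: 8 events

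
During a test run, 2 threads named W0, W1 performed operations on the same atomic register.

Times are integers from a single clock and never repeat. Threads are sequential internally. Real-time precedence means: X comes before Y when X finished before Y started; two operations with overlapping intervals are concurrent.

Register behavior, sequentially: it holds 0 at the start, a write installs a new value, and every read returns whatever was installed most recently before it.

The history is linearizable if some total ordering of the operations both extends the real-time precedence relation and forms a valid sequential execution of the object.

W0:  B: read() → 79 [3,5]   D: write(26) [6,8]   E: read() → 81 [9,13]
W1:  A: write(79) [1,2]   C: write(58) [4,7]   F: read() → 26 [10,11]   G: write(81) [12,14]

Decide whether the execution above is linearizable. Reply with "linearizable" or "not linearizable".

linearizable

witness order: A, B, C, D, F, G, E
after step 1 (A write(79)): value 79
after step 2 (B read() → 79): value 79
after step 3 (C write(58)): value 58
after step 4 (D write(26)): value 26
after step 5 (F read() → 26): value 26
after step 6 (G write(81)): value 81
after step 7 (E read() → 81): value 81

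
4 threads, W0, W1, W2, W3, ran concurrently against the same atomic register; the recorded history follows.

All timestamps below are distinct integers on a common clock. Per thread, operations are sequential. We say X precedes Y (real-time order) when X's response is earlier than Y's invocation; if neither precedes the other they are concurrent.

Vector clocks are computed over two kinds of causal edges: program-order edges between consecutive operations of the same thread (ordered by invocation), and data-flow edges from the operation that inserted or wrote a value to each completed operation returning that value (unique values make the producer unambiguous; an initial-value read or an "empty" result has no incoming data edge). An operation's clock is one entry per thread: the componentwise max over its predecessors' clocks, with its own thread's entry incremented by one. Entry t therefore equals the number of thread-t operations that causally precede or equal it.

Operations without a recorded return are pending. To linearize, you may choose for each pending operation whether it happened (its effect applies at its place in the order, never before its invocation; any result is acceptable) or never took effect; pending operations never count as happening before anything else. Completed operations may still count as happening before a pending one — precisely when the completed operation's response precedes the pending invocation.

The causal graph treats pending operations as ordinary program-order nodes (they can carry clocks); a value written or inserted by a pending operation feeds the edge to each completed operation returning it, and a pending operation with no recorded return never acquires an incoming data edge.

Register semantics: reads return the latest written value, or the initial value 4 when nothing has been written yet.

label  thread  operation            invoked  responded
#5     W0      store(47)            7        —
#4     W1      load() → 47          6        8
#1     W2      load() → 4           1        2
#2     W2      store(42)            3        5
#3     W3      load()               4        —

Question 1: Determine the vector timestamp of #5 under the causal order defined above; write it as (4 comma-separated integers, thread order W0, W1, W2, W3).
Answer: (1, 0, 0, 0)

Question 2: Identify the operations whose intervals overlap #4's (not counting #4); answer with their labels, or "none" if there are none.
Answer: #3, #5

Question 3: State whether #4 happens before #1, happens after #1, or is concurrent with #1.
Answer: after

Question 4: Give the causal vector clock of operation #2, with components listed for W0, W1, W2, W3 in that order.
Answer: (0, 0, 2, 0)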